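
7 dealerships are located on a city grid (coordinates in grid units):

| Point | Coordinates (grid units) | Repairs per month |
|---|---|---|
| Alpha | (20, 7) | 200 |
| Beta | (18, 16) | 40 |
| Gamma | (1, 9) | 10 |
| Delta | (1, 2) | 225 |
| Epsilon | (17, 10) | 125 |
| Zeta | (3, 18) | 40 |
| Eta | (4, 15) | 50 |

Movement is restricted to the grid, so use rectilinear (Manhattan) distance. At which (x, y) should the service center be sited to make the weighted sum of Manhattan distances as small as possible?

Manhattan distance separates: Σwᵢ(|x−xᵢ|+|y−yᵢ|) = Σwᵢ|x−xᵢ| + Σwᵢ|y−yᵢ|, so x and y are optimised independently as 1-D weighted medians.
Total weight W = 690; half = 345.
x-coordinate, sorted with cumulative weight:
  x=1 (Gamma, w=10) cum 10
  x=1 (Delta, w=225) cum 235
  x=3 (Zeta, w=40) cum 275
  x=4 (Eta, w=50) cum 325
  x=17 (Epsilon, w=125) cum 450  ← median
  x=18 (Beta, w=40) cum 490
  x=20 (Alpha, w=200) cum 690
⇒ x* = 17
y-coordinate, sorted with cumulative weight:
  y=2 (Delta, w=225) cum 225
  y=7 (Alpha, w=200) cum 425  ← median
  y=9 (Gamma, w=10) cum 435
  y=10 (Epsilon, w=125) cum 560
  y=15 (Eta, w=50) cum 610
  y=16 (Beta, w=40) cum 650
  y=18 (Zeta, w=40) cum 690
⇒ y* = 7

(17, 7)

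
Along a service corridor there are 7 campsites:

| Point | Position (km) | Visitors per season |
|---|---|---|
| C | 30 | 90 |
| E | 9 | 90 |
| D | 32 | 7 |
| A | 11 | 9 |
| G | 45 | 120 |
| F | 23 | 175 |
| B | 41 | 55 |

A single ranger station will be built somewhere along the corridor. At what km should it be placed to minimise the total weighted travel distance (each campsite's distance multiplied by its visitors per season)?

x = 23

For a sum of weighted absolute distances on a line, the optimum is the weighted median (not the mean). Total weight W = 546; half-weight = 273.
Sort by position and accumulate weight:
  km 9 (E, w=90) → cum 90
  km 11 (A, w=9) → cum 99
  km 23 (F, w=175) → cum 274  ≥ 273 → median here
  km 30 (C, w=90) → cum 364
  km 32 (D, w=7) → cum 371
  km 41 (B, w=55) → cum 426
  km 45 (G, w=120) → cum 546
Optimal location: km 23.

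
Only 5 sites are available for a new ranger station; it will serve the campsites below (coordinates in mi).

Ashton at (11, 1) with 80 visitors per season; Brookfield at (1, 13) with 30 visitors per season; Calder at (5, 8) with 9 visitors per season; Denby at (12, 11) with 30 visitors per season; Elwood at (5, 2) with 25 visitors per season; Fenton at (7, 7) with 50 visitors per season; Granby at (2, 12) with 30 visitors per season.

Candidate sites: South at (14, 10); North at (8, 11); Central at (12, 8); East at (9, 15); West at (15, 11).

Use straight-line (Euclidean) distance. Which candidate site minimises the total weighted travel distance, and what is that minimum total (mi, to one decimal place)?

Total weighted distance at each candidate:
  South (14, 10): total = 2356.0
  North (8, 11): total = 1837.6
  Central (12, 8): total = 1889.7
  East (9, 15): total = 2582.1
  West (15, 11): total = 2644.6
Minimum is at North with total 1837.6 mi.

North, total 1837.6 mi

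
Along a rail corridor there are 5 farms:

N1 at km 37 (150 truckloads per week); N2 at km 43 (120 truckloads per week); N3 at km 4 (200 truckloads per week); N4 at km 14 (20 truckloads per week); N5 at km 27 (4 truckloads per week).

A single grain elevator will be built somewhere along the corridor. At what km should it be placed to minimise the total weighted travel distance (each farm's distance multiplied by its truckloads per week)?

x = 37

For a sum of weighted absolute distances on a line, the optimum is the weighted median (not the mean). Total weight W = 494; half-weight = 247.
Sort by position and accumulate weight:
  km 4 (N3, w=200) → cum 200
  km 14 (N4, w=20) → cum 220
  km 27 (N5, w=4) → cum 224
  km 37 (N1, w=150) → cum 374  ≥ 247 → median here
  km 43 (N2, w=120) → cum 494
Optimal location: km 37.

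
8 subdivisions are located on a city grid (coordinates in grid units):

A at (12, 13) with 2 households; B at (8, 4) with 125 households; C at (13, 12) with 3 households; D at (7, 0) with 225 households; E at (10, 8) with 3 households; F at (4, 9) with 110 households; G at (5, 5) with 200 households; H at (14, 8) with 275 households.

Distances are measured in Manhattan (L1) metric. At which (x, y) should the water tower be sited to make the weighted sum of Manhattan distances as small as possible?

Manhattan distance separates: Σwᵢ(|x−xᵢ|+|y−yᵢ|) = Σwᵢ|x−xᵢ| + Σwᵢ|y−yᵢ|, so x and y are optimised independently as 1-D weighted medians.
Total weight W = 943; half = 471.5.
x-coordinate, sorted with cumulative weight:
  x=4 (F, w=110) cum 110
  x=5 (G, w=200) cum 310
  x=7 (D, w=225) cum 535  ← median
  x=8 (B, w=125) cum 660
  x=10 (E, w=3) cum 663
  x=12 (A, w=2) cum 665
  x=13 (C, w=3) cum 668
  x=14 (H, w=275) cum 943
⇒ x* = 7
y-coordinate, sorted with cumulative weight:
  y=0 (D, w=225) cum 225
  y=4 (B, w=125) cum 350
  y=5 (G, w=200) cum 550  ← median
  y=8 (E, w=3) cum 553
  y=8 (H, w=275) cum 828
  y=9 (F, w=110) cum 938
  y=12 (C, w=3) cum 941
  y=13 (A, w=2) cum 943
⇒ y* = 5

(7, 5)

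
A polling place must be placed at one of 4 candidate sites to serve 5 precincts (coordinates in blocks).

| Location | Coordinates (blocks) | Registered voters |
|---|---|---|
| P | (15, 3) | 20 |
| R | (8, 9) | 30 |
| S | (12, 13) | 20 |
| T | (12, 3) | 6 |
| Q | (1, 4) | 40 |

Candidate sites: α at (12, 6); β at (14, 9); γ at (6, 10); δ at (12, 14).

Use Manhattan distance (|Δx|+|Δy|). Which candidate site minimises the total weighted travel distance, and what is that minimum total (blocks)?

α, total 1008 blocks

Total weighted distance at each candidate:
  α (12, 6): total = 1008
  β (14, 9): total = 1208
  γ (6, 10): total = 1108
  δ (12, 14): total = 1476
Minimum is at α with total 1008 blocks.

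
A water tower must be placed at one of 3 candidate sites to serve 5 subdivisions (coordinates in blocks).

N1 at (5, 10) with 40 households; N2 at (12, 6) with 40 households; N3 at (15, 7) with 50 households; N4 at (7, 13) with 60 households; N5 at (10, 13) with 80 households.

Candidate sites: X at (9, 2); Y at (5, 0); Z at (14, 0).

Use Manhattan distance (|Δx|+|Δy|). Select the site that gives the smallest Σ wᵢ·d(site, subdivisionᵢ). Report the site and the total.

X, total 3050 blocks

Total weighted distance at each candidate:
  X (9, 2): total = 3050
  Y (5, 0): total = 4110
  Z (14, 0): total = 4040
Minimum is at X with total 3050 blocks.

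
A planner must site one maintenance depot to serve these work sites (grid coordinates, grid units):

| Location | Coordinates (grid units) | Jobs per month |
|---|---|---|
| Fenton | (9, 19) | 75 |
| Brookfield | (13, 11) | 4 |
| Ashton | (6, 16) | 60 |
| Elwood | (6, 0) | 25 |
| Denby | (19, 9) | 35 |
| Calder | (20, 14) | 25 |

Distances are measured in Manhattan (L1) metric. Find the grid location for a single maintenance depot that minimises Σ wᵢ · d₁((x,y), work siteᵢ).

(9, 16)

Manhattan distance separates: Σwᵢ(|x−xᵢ|+|y−yᵢ|) = Σwᵢ|x−xᵢ| + Σwᵢ|y−yᵢ|, so x and y are optimised independently as 1-D weighted medians.
Total weight W = 224; half = 112.
x-coordinate, sorted with cumulative weight:
  x=6 (Ashton, w=60) cum 60
  x=6 (Elwood, w=25) cum 85
  x=9 (Fenton, w=75) cum 160  ← median
  x=13 (Brookfield, w=4) cum 164
  x=19 (Denby, w=35) cum 199
  x=20 (Calder, w=25) cum 224
⇒ x* = 9
y-coordinate, sorted with cumulative weight:
  y=0 (Elwood, w=25) cum 25
  y=9 (Denby, w=35) cum 60
  y=11 (Brookfield, w=4) cum 64
  y=14 (Calder, w=25) cum 89
  y=16 (Ashton, w=60) cum 149  ← median
  y=19 (Fenton, w=75) cum 224
⇒ y* = 16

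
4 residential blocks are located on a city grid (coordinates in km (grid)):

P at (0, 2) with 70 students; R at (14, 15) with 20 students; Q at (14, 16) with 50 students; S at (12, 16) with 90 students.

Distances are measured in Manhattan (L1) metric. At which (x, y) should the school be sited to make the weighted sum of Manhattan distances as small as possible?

(12, 16)

Manhattan distance separates: Σwᵢ(|x−xᵢ|+|y−yᵢ|) = Σwᵢ|x−xᵢ| + Σwᵢ|y−yᵢ|, so x and y are optimised independently as 1-D weighted medians.
Total weight W = 230; half = 115.
x-coordinate, sorted with cumulative weight:
  x=0 (P, w=70) cum 70
  x=12 (S, w=90) cum 160  ← median
  x=14 (R, w=20) cum 180
  x=14 (Q, w=50) cum 230
⇒ x* = 12
y-coordinate, sorted with cumulative weight:
  y=2 (P, w=70) cum 70
  y=15 (R, w=20) cum 90
  y=16 (Q, w=50) cum 140  ← median
  y=16 (S, w=90) cum 230
⇒ y* = 16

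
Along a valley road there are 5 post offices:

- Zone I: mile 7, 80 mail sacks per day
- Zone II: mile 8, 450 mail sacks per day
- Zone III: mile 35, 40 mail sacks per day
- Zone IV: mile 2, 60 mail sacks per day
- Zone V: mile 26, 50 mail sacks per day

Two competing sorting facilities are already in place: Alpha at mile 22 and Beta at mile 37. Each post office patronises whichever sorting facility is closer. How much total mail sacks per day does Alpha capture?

The indifferent point is the midpoint (22+37)/2 = 29.5; post offices left of it (closer to Alpha at 22) go to Alpha, those right go to Beta.
  Zone IV at 2 (w=60) → Alpha
  Zone I at 7 (w=80) → Alpha
  Zone II at 8 (w=450) → Alpha
  Zone V at 26 (w=50) → Alpha
  Zone III at 35 (w=40) → Beta
Alpha captures 640; Beta captures 40.

640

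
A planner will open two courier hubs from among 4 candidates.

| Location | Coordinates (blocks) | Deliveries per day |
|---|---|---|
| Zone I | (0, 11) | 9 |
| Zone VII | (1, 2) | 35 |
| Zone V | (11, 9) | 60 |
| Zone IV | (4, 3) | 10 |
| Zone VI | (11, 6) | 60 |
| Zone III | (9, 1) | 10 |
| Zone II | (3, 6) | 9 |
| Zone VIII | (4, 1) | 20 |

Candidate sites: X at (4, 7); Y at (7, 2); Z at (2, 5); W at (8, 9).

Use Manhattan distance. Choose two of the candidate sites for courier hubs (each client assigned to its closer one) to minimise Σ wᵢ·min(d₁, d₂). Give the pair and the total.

Evaluate every pair (each demand assigned to the nearer of the two):
  {Z, W}: total = 1020
  {Y, W}: total = 1062
  {X, W}: total = 1160
  {X, Y}: total = 1470
  {X, Z}: total = 1520
  {Y, Z}: total = 1520
Best pair: {Z, W} with total 1020.

{Z, W}, total 1020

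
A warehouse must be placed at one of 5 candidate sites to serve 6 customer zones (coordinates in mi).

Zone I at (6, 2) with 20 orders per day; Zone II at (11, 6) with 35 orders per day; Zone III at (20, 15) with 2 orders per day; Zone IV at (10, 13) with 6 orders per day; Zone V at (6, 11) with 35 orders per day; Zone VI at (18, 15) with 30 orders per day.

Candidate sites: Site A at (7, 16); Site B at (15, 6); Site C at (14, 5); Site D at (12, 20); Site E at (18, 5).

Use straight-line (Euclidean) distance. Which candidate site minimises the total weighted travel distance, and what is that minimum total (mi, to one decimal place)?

Site C, total 1031.7 mi

Total weighted distance at each candidate:
  Site A (7, 16): total = 1219.0
  Site B (15, 6): total = 1054.1
  Site C (14, 5): total = 1031.7
  Site D (12, 20): total = 1546.2
  Site E (18, 5): total = 1352.7
Minimum is at Site C with total 1031.7 mi.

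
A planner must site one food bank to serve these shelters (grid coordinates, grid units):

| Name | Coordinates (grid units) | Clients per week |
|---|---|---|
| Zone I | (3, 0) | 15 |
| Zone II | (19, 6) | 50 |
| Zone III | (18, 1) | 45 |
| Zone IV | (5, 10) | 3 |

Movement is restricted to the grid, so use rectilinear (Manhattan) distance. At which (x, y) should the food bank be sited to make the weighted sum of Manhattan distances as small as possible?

Manhattan distance separates: Σwᵢ(|x−xᵢ|+|y−yᵢ|) = Σwᵢ|x−xᵢ| + Σwᵢ|y−yᵢ|, so x and y are optimised independently as 1-D weighted medians.
Total weight W = 113; half = 56.5.
x-coordinate, sorted with cumulative weight:
  x=3 (Zone I, w=15) cum 15
  x=5 (Zone IV, w=3) cum 18
  x=18 (Zone III, w=45) cum 63  ← median
  x=19 (Zone II, w=50) cum 113
⇒ x* = 18
y-coordinate, sorted with cumulative weight:
  y=0 (Zone I, w=15) cum 15
  y=1 (Zone III, w=45) cum 60  ← median
  y=6 (Zone II, w=50) cum 110
  y=10 (Zone IV, w=3) cum 113
⇒ y* = 1

(18, 1)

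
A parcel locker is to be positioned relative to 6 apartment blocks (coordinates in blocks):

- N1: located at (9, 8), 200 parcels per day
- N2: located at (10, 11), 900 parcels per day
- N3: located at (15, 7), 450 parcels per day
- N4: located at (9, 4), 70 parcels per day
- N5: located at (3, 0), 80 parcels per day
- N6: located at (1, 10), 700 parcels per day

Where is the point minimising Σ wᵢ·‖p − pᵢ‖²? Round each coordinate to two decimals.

(7.97, 9.14)

The minimiser of Σwᵢ‖p−pᵢ‖² is the weighted centroid p* = (Σwᵢpᵢ)/(Σwᵢ).
Σwᵢ = 2400.
Σwᵢxᵢ = 200·9 + 900·10 + 450·15 + 70·9 + 80·3 + 700·1 = 19120.
Σwᵢyᵢ = 200·8 + 900·11 + 450·7 + 70·4 + 80·0 + 700·10 = 21930.
x* = 19120/2400 = 7.97, y* = 21930/2400 = 9.14.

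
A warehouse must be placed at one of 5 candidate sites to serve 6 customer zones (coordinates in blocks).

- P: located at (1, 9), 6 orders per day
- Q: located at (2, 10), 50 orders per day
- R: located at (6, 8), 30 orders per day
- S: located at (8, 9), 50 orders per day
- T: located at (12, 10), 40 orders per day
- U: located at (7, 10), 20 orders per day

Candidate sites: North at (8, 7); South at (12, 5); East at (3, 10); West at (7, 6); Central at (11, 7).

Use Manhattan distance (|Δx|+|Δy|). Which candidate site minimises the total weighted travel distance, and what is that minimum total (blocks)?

Total weighted distance at each candidate:
  North (8, 7): total = 1054
  South (12, 5): total = 1910
  East (3, 10): total = 958
  West (7, 6): total = 1234
  Central (11, 7): total = 1402
Minimum is at East with total 958 blocks.

East, total 958 blocks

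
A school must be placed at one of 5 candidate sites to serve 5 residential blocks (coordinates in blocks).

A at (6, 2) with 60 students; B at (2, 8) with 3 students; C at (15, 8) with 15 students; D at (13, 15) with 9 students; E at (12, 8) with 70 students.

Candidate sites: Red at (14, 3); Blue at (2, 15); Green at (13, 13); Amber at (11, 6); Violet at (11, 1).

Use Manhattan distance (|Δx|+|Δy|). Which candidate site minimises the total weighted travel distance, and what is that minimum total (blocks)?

Amber, total 972 blocks

Total weighted distance at each candidate:
  Red (14, 3): total = 1288
  Blue (2, 15): total = 2630
  Green (13, 13): total = 1671
  Amber (11, 6): total = 972
  Violet (11, 1): total = 1277
Minimum is at Amber with total 972 blocks.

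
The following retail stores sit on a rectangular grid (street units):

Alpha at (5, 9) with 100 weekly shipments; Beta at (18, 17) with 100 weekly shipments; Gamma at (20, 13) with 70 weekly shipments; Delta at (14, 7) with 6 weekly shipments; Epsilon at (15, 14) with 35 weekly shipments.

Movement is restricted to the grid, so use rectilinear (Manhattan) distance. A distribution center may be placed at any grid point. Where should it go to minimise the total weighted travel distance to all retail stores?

Manhattan distance separates: Σwᵢ(|x−xᵢ|+|y−yᵢ|) = Σwᵢ|x−xᵢ| + Σwᵢ|y−yᵢ|, so x and y are optimised independently as 1-D weighted medians.
Total weight W = 311; half = 155.5.
x-coordinate, sorted with cumulative weight:
  x=5 (Alpha, w=100) cum 100
  x=14 (Delta, w=6) cum 106
  x=15 (Epsilon, w=35) cum 141
  x=18 (Beta, w=100) cum 241  ← median
  x=20 (Gamma, w=70) cum 311
⇒ x* = 18
y-coordinate, sorted with cumulative weight:
  y=7 (Delta, w=6) cum 6
  y=9 (Alpha, w=100) cum 106
  y=13 (Gamma, w=70) cum 176  ← median
  y=14 (Epsilon, w=35) cum 211
  y=17 (Beta, w=100) cum 311
⇒ y* = 13

(18, 13)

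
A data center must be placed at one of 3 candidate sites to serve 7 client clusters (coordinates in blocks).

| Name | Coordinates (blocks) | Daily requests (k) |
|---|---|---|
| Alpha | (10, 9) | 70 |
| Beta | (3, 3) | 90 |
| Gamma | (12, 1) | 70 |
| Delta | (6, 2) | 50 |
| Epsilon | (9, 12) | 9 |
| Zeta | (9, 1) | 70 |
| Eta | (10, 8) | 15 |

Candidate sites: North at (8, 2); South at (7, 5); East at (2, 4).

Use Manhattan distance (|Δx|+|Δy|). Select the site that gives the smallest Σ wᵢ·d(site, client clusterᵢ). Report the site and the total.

Total weighted distance at each candidate:
  North (8, 2): total = 1979
  South (7, 5): total = 2451
  East (2, 4): total = 3315
Minimum is at North with total 1979 blocks.

North, total 1979 blocks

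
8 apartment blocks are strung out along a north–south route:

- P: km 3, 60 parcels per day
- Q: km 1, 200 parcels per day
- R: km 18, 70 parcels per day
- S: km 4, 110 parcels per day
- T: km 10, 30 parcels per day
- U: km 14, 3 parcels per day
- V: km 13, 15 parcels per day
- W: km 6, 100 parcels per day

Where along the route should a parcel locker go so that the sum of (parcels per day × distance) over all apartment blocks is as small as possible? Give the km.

For a sum of weighted absolute distances on a line, the optimum is the weighted median (not the mean). Total weight W = 588; half-weight = 294.
Sort by position and accumulate weight:
  km 1 (Q, w=200) → cum 200
  km 3 (P, w=60) → cum 260
  km 4 (S, w=110) → cum 370  ≥ 294 → median here
  km 6 (W, w=100) → cum 470
  km 10 (T, w=30) → cum 500
  km 13 (V, w=15) → cum 515
  km 14 (U, w=3) → cum 518
  km 18 (R, w=70) → cum 588
Optimal location: km 4.

x = 4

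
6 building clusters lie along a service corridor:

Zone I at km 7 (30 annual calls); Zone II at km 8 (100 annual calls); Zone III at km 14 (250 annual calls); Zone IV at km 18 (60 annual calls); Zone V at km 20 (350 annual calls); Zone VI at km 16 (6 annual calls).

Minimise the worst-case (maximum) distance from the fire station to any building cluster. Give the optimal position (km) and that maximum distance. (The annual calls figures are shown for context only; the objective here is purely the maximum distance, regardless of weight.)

The 1-center on a line is the midpoint of the two extreme points: leftmost at 7, rightmost at 20.
Optimal location = (7 + 20)/2 = 13.5; maximum distance = (20 − 7)/2 = 6.5.

location 13.5, max distance 6.5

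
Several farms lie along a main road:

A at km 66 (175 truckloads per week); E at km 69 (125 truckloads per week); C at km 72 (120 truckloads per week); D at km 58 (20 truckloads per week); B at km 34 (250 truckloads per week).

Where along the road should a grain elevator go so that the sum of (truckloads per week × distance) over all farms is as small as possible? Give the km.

x = 66

For a sum of weighted absolute distances on a line, the optimum is the weighted median (not the mean). Total weight W = 690; half-weight = 345.
Sort by position and accumulate weight:
  km 34 (B, w=250) → cum 250
  km 58 (D, w=20) → cum 270
  km 66 (A, w=175) → cum 445  ≥ 345 → median here
  km 69 (E, w=125) → cum 570
  km 72 (C, w=120) → cum 690
Optimal location: km 66.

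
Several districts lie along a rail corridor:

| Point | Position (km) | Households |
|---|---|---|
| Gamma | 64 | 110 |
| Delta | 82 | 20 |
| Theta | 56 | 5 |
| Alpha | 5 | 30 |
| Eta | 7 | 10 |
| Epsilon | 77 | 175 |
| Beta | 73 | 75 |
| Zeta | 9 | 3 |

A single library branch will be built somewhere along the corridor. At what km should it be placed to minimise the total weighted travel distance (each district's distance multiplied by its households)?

x = 73

For a sum of weighted absolute distances on a line, the optimum is the weighted median (not the mean). Total weight W = 428; half-weight = 214.
Sort by position and accumulate weight:
  km 5 (Alpha, w=30) → cum 30
  km 7 (Eta, w=10) → cum 40
  km 9 (Zeta, w=3) → cum 43
  km 56 (Theta, w=5) → cum 48
  km 64 (Gamma, w=110) → cum 158
  km 73 (Beta, w=75) → cum 233  ≥ 214 → median here
  km 77 (Epsilon, w=175) → cum 408
  km 82 (Delta, w=20) → cum 428
Optimal location: km 73.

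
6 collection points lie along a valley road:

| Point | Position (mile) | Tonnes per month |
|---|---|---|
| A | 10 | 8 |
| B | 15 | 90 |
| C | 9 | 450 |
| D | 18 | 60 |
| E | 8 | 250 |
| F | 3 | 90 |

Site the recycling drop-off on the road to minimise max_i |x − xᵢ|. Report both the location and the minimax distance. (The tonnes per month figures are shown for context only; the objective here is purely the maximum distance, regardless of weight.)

The 1-center on a line is the midpoint of the two extreme points: leftmost at 3, rightmost at 18.
Optimal location = (3 + 18)/2 = 10.5; maximum distance = (18 − 3)/2 = 7.5.

location 10.5, max distance 7.5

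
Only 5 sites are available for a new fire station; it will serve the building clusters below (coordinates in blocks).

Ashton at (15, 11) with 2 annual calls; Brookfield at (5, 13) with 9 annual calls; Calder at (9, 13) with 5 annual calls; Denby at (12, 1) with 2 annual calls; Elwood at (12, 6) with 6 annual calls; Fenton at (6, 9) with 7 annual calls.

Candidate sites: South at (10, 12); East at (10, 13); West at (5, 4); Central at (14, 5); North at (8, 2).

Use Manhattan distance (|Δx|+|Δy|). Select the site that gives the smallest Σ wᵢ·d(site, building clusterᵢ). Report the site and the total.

Total weighted distance at each candidate:
  South (10, 12): total = 199
  East (10, 13): total = 202
  West (5, 4): total = 296
  Central (14, 5): total = 346
  North (8, 2): total = 339
Minimum is at South with total 199 blocks.

South, total 199 blocks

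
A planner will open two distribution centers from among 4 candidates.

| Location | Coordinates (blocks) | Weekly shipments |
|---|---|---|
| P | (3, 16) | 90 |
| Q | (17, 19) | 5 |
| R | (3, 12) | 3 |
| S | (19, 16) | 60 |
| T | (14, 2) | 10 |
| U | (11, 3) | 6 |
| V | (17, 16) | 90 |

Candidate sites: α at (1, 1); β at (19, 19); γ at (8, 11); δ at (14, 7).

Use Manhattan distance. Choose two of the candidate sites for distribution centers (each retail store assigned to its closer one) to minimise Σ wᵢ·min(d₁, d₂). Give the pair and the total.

{β, γ}, total 1774

Evaluate every pair (each demand assigned to the nearer of the two):
  {β, γ}: total = 1774
  {α, β}: total = 2421
  {β, δ}: total = 2490
  {γ, δ}: total = 3005
  {α, γ}: total = 3429
  {α, δ}: total = 3656
Best pair: {β, γ} with total 1774.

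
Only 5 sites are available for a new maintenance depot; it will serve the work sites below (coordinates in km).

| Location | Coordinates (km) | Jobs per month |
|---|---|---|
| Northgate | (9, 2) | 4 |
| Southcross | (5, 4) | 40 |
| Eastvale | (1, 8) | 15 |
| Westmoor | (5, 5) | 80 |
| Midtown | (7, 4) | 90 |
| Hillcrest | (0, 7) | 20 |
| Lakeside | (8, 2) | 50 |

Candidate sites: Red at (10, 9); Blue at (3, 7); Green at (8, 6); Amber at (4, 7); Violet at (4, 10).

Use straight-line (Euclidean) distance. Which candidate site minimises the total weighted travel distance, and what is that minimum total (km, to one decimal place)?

Total weighted distance at each candidate:
  Red (10, 9): total = 2052.0
  Blue (3, 7): total = 1298.8
  Green (8, 6): total = 1085.4
  Amber (4, 7): total = 1163.1
  Violet (4, 10): total = 1894.0
Minimum is at Green with total 1085.4 km.

Green, total 1085.4 km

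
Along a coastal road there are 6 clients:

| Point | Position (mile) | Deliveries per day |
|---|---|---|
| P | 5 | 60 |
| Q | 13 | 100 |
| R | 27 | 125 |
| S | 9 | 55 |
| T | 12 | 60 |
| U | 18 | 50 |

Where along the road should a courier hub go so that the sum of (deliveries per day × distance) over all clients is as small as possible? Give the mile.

x = 13

For a sum of weighted absolute distances on a line, the optimum is the weighted median (not the mean). Total weight W = 450; half-weight = 225.
Sort by position and accumulate weight:
  mile 5 (P, w=60) → cum 60
  mile 9 (S, w=55) → cum 115
  mile 12 (T, w=60) → cum 175
  mile 13 (Q, w=100) → cum 275  ≥ 225 → median here
  mile 18 (U, w=50) → cum 325
  mile 27 (R, w=125) → cum 450
Optimal location: mile 13.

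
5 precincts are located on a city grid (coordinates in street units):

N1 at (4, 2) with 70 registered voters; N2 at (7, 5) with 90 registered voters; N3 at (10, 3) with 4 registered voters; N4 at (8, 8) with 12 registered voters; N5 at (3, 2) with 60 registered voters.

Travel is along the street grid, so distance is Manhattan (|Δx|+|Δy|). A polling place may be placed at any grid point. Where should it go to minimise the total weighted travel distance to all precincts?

Manhattan distance separates: Σwᵢ(|x−xᵢ|+|y−yᵢ|) = Σwᵢ|x−xᵢ| + Σwᵢ|y−yᵢ|, so x and y are optimised independently as 1-D weighted medians.
Total weight W = 236; half = 118.
x-coordinate, sorted with cumulative weight:
  x=3 (N5, w=60) cum 60
  x=4 (N1, w=70) cum 130  ← median
  x=7 (N2, w=90) cum 220
  x=8 (N4, w=12) cum 232
  x=10 (N3, w=4) cum 236
⇒ x* = 4
y-coordinate, sorted with cumulative weight:
  y=2 (N1, w=70) cum 70
  y=2 (N5, w=60) cum 130  ← median
  y=3 (N3, w=4) cum 134
  y=5 (N2, w=90) cum 224
  y=8 (N4, w=12) cum 236
⇒ y* = 2

(4, 2)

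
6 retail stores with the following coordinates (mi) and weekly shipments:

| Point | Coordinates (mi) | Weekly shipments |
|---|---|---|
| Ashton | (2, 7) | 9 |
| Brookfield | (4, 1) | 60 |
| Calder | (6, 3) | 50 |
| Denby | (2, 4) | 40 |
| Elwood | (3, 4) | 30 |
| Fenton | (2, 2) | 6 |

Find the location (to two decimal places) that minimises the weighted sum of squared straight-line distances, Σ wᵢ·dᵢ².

(3.79, 2.90)

The minimiser of Σwᵢ‖p−pᵢ‖² is the weighted centroid p* = (Σwᵢpᵢ)/(Σwᵢ).
Σwᵢ = 195.
Σwᵢxᵢ = 9·2 + 60·4 + 50·6 + 40·2 + 30·3 + 6·2 = 740.
Σwᵢyᵢ = 9·7 + 60·1 + 50·3 + 40·4 + 30·4 + 6·2 = 565.
x* = 740/195 = 3.79, y* = 565/195 = 2.90.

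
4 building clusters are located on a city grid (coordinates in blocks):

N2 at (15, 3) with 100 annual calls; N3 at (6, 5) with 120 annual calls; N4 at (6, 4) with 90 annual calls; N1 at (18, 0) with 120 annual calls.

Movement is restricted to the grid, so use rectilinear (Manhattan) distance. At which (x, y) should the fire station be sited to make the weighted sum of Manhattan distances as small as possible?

Manhattan distance separates: Σwᵢ(|x−xᵢ|+|y−yᵢ|) = Σwᵢ|x−xᵢ| + Σwᵢ|y−yᵢ|, so x and y are optimised independently as 1-D weighted medians.
Total weight W = 430; half = 215.
x-coordinate, sorted with cumulative weight:
  x=6 (N3, w=120) cum 120
  x=6 (N4, w=90) cum 210
  x=15 (N2, w=100) cum 310  ← median
  x=18 (N1, w=120) cum 430
⇒ x* = 15
y-coordinate, sorted with cumulative weight:
  y=0 (N1, w=120) cum 120
  y=3 (N2, w=100) cum 220  ← median
  y=4 (N4, w=90) cum 310
  y=5 (N3, w=120) cum 430
⇒ y* = 3

(15, 3)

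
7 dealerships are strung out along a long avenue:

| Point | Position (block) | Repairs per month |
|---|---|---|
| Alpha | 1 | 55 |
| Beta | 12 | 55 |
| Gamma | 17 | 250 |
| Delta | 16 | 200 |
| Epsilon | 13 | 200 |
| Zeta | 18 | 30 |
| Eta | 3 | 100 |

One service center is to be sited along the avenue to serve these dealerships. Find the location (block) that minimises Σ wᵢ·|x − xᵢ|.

x = 16

For a sum of weighted absolute distances on a line, the optimum is the weighted median (not the mean). Total weight W = 890; half-weight = 445.
Sort by position and accumulate weight:
  block 1 (Alpha, w=55) → cum 55
  block 3 (Eta, w=100) → cum 155
  block 12 (Beta, w=55) → cum 210
  block 13 (Epsilon, w=200) → cum 410
  block 16 (Delta, w=200) → cum 610  ≥ 445 → median here
  block 17 (Gamma, w=250) → cum 860
  block 18 (Zeta, w=30) → cum 890
Optimal location: block 16.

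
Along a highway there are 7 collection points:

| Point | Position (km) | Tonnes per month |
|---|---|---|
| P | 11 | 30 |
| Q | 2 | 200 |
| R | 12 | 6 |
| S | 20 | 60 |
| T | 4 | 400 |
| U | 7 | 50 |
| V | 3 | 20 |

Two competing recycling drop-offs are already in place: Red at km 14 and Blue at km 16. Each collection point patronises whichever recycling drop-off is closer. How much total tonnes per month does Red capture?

The indifferent point is the midpoint (14+16)/2 = 15; collection points left of it (closer to Red at 14) go to Red, those right go to Blue.
  Q at 2 (w=200) → Red
  V at 3 (w=20) → Red
  T at 4 (w=400) → Red
  U at 7 (w=50) → Red
  P at 11 (w=30) → Red
  R at 12 (w=6) → Red
  S at 20 (w=60) → Blue
Red captures 706; Blue captures 60.

706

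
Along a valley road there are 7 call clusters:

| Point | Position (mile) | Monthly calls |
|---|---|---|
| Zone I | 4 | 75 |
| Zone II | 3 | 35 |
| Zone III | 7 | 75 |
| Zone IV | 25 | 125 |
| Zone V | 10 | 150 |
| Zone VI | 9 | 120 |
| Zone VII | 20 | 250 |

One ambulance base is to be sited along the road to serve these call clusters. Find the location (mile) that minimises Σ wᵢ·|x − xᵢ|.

x = 10

For a sum of weighted absolute distances on a line, the optimum is the weighted median (not the mean). Total weight W = 830; half-weight = 415.
Sort by position and accumulate weight:
  mile 3 (Zone II, w=35) → cum 35
  mile 4 (Zone I, w=75) → cum 110
  mile 7 (Zone III, w=75) → cum 185
  mile 9 (Zone VI, w=120) → cum 305
  mile 10 (Zone V, w=150) → cum 455  ≥ 415 → median here
  mile 20 (Zone VII, w=250) → cum 705
  mile 25 (Zone IV, w=125) → cum 830
Optimal location: mile 10.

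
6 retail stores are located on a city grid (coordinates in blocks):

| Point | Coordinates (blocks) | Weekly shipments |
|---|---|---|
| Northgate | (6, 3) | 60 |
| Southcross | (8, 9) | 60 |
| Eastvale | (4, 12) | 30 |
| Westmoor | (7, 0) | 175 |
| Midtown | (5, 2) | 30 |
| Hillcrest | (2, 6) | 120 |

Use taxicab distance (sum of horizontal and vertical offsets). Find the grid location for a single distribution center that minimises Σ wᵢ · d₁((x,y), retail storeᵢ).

(6, 3)

Manhattan distance separates: Σwᵢ(|x−xᵢ|+|y−yᵢ|) = Σwᵢ|x−xᵢ| + Σwᵢ|y−yᵢ|, so x and y are optimised independently as 1-D weighted medians.
Total weight W = 475; half = 237.5.
x-coordinate, sorted with cumulative weight:
  x=2 (Hillcrest, w=120) cum 120
  x=4 (Eastvale, w=30) cum 150
  x=5 (Midtown, w=30) cum 180
  x=6 (Northgate, w=60) cum 240  ← median
  x=7 (Westmoor, w=175) cum 415
  x=8 (Southcross, w=60) cum 475
⇒ x* = 6
y-coordinate, sorted with cumulative weight:
  y=0 (Westmoor, w=175) cum 175
  y=2 (Midtown, w=30) cum 205
  y=3 (Northgate, w=60) cum 265  ← median
  y=6 (Hillcrest, w=120) cum 385
  y=9 (Southcross, w=60) cum 445
  y=12 (Eastvale, w=30) cum 475
⇒ y* = 3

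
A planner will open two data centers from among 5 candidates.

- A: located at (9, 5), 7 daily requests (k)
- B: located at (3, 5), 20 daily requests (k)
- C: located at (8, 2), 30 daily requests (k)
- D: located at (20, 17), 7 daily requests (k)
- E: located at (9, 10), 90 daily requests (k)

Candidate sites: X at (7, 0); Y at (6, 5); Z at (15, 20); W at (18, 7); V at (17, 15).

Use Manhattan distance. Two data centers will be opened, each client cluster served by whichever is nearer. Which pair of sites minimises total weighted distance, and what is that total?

Evaluate every pair (each demand assigned to the nearer of the two):
  {Y, V}: total = 986
  {Y, Z}: total = 1007
  {Y, W}: total = 1035
  {X, Y}: total = 1073
  {X, V}: total = 1434
  {X, Z}: total = 1455
  {X, W}: total = 1483
  {W, V}: total = 1982
  {Z, W}: total = 2003
  {Z, V}: total = 2471
Best pair: {Y, V} with total 986.

{Y, V}, total 986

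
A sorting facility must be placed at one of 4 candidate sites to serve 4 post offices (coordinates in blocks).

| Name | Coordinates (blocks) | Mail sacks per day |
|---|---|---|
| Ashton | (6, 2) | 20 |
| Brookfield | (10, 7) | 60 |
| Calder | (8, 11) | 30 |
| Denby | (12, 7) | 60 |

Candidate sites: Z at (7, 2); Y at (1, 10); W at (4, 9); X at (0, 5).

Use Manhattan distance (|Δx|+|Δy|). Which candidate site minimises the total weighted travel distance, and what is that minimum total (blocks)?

Total weighted distance at each candidate:
  Z (7, 2): total = 1400
  Y (1, 10): total = 2060
  W (4, 9): total = 1440
  X (0, 5): total = 2160
Minimum is at Z with total 1400 blocks.

Z, total 1400 blocks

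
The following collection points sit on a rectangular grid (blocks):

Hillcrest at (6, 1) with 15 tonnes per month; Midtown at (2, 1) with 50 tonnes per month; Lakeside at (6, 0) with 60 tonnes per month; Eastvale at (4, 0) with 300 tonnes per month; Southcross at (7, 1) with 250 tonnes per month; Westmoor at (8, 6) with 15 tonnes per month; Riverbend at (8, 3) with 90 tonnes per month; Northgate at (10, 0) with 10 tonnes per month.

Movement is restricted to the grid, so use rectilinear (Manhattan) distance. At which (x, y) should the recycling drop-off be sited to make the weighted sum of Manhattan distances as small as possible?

(6, 1)

Manhattan distance separates: Σwᵢ(|x−xᵢ|+|y−yᵢ|) = Σwᵢ|x−xᵢ| + Σwᵢ|y−yᵢ|, so x and y are optimised independently as 1-D weighted medians.
Total weight W = 790; half = 395.
x-coordinate, sorted with cumulative weight:
  x=2 (Midtown, w=50) cum 50
  x=4 (Eastvale, w=300) cum 350
  x=6 (Hillcrest, w=15) cum 365
  x=6 (Lakeside, w=60) cum 425  ← median
  x=7 (Southcross, w=250) cum 675
  x=8 (Westmoor, w=15) cum 690
  x=8 (Riverbend, w=90) cum 780
  x=10 (Northgate, w=10) cum 790
⇒ x* = 6
y-coordinate, sorted with cumulative weight:
  y=0 (Lakeside, w=60) cum 60
  y=0 (Eastvale, w=300) cum 360
  y=0 (Northgate, w=10) cum 370
  y=1 (Hillcrest, w=15) cum 385
  y=1 (Midtown, w=50) cum 435  ← median
  y=1 (Southcross, w=250) cum 685
  y=3 (Riverbend, w=90) cum 775
  y=6 (Westmoor, w=15) cum 790
⇒ y* = 1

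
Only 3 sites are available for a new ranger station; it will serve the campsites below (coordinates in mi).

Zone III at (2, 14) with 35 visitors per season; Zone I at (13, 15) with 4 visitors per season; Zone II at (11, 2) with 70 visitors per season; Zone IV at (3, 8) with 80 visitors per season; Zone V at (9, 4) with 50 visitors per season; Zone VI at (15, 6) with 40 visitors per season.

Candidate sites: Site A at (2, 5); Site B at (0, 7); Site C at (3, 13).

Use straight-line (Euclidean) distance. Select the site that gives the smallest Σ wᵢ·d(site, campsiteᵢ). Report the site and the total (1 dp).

Total weighted distance at each candidate:
  Site A (2, 5): total = 2166.6
  Site B (0, 7): total = 2490.3
  Site C (3, 13): total = 2538.9
Minimum is at Site A with total 2166.6 mi.

Site A, total 2166.6 mi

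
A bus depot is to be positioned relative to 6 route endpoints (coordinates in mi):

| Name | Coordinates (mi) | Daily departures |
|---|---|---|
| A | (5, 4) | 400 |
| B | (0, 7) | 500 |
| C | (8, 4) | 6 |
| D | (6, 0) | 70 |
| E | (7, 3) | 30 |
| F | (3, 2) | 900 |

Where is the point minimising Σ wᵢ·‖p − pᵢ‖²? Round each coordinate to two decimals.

The minimiser of Σwᵢ‖p−pᵢ‖² is the weighted centroid p* = (Σwᵢpᵢ)/(Σwᵢ).
Σwᵢ = 1906.
Σwᵢxᵢ = 400·5 + 500·0 + 6·8 + 70·6 + 30·7 + 900·3 = 5378.
Σwᵢyᵢ = 400·4 + 500·7 + 6·4 + 70·0 + 30·3 + 900·2 = 7014.
x* = 5378/1906 = 2.82, y* = 7014/1906 = 3.68.

(2.82, 3.68)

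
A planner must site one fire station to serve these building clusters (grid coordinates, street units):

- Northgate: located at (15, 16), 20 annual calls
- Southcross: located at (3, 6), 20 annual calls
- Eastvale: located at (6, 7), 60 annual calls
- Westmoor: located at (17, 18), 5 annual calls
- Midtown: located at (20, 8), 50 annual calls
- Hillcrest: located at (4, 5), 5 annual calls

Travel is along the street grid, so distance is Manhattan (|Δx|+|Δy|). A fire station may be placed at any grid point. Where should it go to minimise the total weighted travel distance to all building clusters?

(6, 7)

Manhattan distance separates: Σwᵢ(|x−xᵢ|+|y−yᵢ|) = Σwᵢ|x−xᵢ| + Σwᵢ|y−yᵢ|, so x and y are optimised independently as 1-D weighted medians.
Total weight W = 160; half = 80.
x-coordinate, sorted with cumulative weight:
  x=3 (Southcross, w=20) cum 20
  x=4 (Hillcrest, w=5) cum 25
  x=6 (Eastvale, w=60) cum 85  ← median
  x=15 (Northgate, w=20) cum 105
  x=17 (Westmoor, w=5) cum 110
  x=20 (Midtown, w=50) cum 160
⇒ x* = 6
y-coordinate, sorted with cumulative weight:
  y=5 (Hillcrest, w=5) cum 5
  y=6 (Southcross, w=20) cum 25
  y=7 (Eastvale, w=60) cum 85  ← median
  y=8 (Midtown, w=50) cum 135
  y=16 (Northgate, w=20) cum 155
  y=18 (Westmoor, w=5) cum 160
⇒ y* = 7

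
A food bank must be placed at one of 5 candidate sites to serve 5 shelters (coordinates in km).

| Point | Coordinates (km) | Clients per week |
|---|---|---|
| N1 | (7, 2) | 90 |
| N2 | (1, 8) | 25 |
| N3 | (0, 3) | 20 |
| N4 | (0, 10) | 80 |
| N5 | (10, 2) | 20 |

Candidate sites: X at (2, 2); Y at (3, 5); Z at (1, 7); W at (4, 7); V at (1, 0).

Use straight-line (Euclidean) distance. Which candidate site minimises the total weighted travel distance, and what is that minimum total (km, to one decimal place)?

Total weighted distance at each candidate:
  X (2, 2): total = 1466.5
  Y (3, 5): total = 1231.0
  Z (1, 7): total = 1269.3
  W (4, 7): total = 1273.2
  V (1, 0): total = 1820.8
Minimum is at Y with total 1231.0 km.

Y, total 1231.0 km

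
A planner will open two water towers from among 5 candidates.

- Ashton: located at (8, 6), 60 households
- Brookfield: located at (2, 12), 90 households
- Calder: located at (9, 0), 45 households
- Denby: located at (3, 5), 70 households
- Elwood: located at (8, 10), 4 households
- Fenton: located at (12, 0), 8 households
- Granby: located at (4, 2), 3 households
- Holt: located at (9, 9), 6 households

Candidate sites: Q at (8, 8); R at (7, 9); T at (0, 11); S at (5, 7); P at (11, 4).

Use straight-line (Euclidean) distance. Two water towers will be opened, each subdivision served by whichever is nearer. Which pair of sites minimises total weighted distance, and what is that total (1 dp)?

{T, S}, total 1090.1

Evaluate every pair (each demand assigned to the nearer of the two):
  {T, S}: total = 1090.1
  {Q, T}: total = 1201.9
  {T, P}: total = 1202.4
  {S, P}: total = 1205.8
  {Q, S}: total = 1308.9
  {R, T}: total = 1324.7
  {R, P}: total = 1384.2
  {R, S}: total = 1387.5
  {Q, P}: total = 1449.5
  {Q, R}: total = 1510.9
Best pair: {T, S} with total 1090.1.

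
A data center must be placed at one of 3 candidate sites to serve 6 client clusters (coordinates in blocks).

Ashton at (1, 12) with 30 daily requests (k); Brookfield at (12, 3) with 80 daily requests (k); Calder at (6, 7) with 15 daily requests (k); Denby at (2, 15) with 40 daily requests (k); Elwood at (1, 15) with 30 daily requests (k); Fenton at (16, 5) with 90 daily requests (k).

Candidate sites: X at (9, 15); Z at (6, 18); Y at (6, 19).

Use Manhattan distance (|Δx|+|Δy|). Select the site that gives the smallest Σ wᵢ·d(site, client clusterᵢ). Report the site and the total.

Total weighted distance at each candidate:
  X (9, 15): total = 3745
  Z (6, 18): total = 4765
  Y (6, 19): total = 5050
Minimum is at X with total 3745 blocks.

X, total 3745 blocks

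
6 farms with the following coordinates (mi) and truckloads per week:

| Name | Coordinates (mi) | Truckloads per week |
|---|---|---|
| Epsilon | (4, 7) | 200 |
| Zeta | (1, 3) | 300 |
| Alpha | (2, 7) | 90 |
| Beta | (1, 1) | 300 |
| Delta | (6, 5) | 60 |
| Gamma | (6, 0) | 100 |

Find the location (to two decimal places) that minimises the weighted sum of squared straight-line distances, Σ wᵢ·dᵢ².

(2.42, 3.36)

The minimiser of Σwᵢ‖p−pᵢ‖² is the weighted centroid p* = (Σwᵢpᵢ)/(Σwᵢ).
Σwᵢ = 1050.
Σwᵢxᵢ = 200·4 + 300·1 + 90·2 + 300·1 + 60·6 + 100·6 = 2540.
Σwᵢyᵢ = 200·7 + 300·3 + 90·7 + 300·1 + 60·5 + 100·0 = 3530.
x* = 2540/1050 = 2.42, y* = 3530/1050 = 3.36.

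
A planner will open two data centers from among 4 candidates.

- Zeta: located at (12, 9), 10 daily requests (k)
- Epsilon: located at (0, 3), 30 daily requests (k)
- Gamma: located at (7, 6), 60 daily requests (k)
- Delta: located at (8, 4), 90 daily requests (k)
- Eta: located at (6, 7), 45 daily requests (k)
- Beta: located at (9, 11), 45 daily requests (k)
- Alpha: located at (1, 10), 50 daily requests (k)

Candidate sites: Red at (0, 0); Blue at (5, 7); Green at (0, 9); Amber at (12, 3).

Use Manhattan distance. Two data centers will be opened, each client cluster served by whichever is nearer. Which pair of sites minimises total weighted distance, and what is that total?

Evaluate every pair (each demand assigned to the nearer of the two):
  {Blue, Green}: total = 1495
  {Red, Blue}: total = 1655
  {Blue, Amber}: total = 1715
  {Green, Amber}: total = 2125
  {Red, Amber}: total = 2575
  {Red, Green}: total = 2845
Best pair: {Blue, Green} with total 1495.

{Blue, Green}, total 1495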